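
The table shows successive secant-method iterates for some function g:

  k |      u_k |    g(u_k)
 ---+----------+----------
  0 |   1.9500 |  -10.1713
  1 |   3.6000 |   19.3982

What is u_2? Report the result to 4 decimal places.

u_2 = 3.6000 − 19.3982·(3.6000 − 1.9500) / (19.3982 − (-10.1713))
   = 3.6000 − (32.007030)/(29.569500) = 2.517566

2.5176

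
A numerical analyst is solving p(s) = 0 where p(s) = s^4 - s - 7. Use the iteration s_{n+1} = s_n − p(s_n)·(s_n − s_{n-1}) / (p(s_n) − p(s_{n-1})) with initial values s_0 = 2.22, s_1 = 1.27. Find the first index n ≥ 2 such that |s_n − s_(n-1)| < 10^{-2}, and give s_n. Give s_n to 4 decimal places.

n = 6, s_n = 1.7184

p(2.22) = 15.069127, p(1.27) = -5.668554
s_2 = 1.270000 − (-5.668554)·(-0.950000)/(-20.737680) = 1.529678;  |Δ| = 0.259678
p(1.529678) = -3.054473
s_3 = 1.529678 − (-3.054473)·(0.259678)/(2.614081) = 1.833104;  |Δ| = 0.303426
p(1.833104) = 2.458321
s_4 = 1.833104 − 2.458321·(0.303426)/(5.512794) = 1.697798;  |Δ| = 0.135307
p(1.697798) = -0.388896
s_5 = 1.697798 − (-0.388896)·(-0.135307)/(-2.847218) = 1.716279;  |Δ| = 0.018481
p(1.716279) = -0.039642
s_6 = 1.716279 − (-0.039642)·(0.018481)/(0.349254) = 1.718377;  |Δ| = 0.002098
|s_6 − s_5| = 0.002098 < 10^{-2}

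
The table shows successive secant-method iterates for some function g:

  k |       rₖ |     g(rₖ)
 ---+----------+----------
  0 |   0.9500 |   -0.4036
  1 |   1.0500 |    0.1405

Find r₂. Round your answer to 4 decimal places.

1.0242

r₂ = 1.0500 − 0.1405·(1.0500 − 0.9500) / (0.1405 − (-0.4036))
   = 1.0500 − (0.014050)/(0.544100) = 1.024178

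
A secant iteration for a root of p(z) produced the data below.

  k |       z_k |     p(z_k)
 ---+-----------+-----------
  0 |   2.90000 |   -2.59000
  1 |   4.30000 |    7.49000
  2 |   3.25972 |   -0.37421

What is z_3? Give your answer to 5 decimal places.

z_3 = 3.25972 − (-0.37421)·(3.25972 − 4.30000) / (-0.37421 − 7.49000)
   = 3.25972 − (0.3892832)/(-7.8642100) = 3.3092206

3.30922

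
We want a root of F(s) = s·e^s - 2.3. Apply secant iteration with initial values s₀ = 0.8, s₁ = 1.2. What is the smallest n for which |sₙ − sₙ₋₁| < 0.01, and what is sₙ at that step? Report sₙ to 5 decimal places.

n = 4, sₙ = 0.91831

F(0.8) = -0.5195673, F(1.2) = 1.6841403
s₂ = 1.2000000 − 1.6841403·(0.4000000)/(2.2037076) = 0.8943078;  |Δ| = 0.3056922
F(0.8943078) = -0.1128428
s₃ = 0.8943078 − (-0.1128428)·(-0.3056922)/(-1.7969831) = 0.9135040;  |Δ| = 0.0191962
F(0.9135040) = -0.0225954
s₄ = 0.9135040 − (-0.0225954)·(0.0191962)/(0.0902474) = 0.9183102;  |Δ| = 0.0048062
|s₄ − s₃| = 0.0048062 < 0.01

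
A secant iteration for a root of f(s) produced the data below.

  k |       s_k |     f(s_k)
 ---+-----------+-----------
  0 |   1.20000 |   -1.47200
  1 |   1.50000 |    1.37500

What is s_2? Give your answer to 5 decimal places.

1.35511

s_2 = 1.50000 − 1.37500·(1.50000 − 1.20000) / (1.37500 − (-1.47200))
   = 1.50000 − (0.4125000)/(2.8470000) = 1.3551106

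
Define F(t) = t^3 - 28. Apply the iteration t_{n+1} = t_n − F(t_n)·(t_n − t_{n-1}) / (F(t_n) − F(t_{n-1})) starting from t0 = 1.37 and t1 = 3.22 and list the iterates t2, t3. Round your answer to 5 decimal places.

2.89663, 3.02822

F(1.37) = -25.4286470, F(3.22) = 5.3862480
t2 = 3.2200000 − 5.3862480·(3.2200000 − 1.3700000) / (5.3862480 − (-25.4286470)) = 3.2200000 − (9.9645588)/(30.8148950) = 2.8966317
F(2.8966317) = -3.6958824
t3 = 2.8966317 − (-3.6958824)·(2.8966317 − 3.2200000) / (-3.6958824 − 5.3862480) = 2.8966317 − (1.1951310)/(-9.0821304) = 3.0282232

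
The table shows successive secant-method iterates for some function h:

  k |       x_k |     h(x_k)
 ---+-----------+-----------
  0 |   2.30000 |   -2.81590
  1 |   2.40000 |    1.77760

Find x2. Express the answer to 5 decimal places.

2.36130

x2 = 2.40000 − 1.77760·(2.40000 − 2.30000) / (1.77760 − (-2.81590))
   = 2.40000 − (0.1777600)/(4.5935000) = 2.3613018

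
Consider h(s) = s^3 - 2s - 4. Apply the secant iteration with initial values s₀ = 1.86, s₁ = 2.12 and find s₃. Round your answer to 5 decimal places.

1.99930

h(1.86) = -1.2851440, h(2.12) = 1.2881280
s₂ = 2.1200000 − 1.2881280·(2.1200000 − 1.8600000) / (1.2881280 − (-1.2851440)) = 2.1200000 − (0.3349133)/(2.5732720) = 1.9898493
h(1.9898493) = -0.1008903
s₃ = 1.9898493 − (-0.1008903)·(1.9898493 − 2.1200000) / (-0.1008903 − 1.2881280) = 1.9898493 − (0.0131310)/(-1.3890183) = 1.9993027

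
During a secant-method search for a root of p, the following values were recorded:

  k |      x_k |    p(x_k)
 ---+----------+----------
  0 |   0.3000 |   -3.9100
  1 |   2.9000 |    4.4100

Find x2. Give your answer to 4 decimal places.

x2 = 2.9000 − 4.4100·(2.9000 − 0.3000) / (4.4100 − (-3.9100))
   = 2.9000 − (11.466000)/(8.320000) = 1.521875

1.5219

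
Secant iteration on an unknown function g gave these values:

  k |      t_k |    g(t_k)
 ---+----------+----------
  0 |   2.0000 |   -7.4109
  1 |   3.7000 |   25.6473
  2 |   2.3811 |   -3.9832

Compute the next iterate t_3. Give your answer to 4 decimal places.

t_3 = 2.3811 − (-3.9832)·(2.3811 − 3.7000) / (-3.9832 − 25.6473)
   = 2.3811 − (5.253442)/(-29.630500) = 2.558398

2.5584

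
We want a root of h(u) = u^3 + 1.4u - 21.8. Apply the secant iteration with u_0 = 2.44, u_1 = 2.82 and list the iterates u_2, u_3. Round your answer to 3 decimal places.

h(2.44) = -3.85722, h(2.82) = 4.57377
u_2 = 2.82000 − 4.57377·(2.82000 − 2.44000) / (4.57377 − (-3.85722)) = 2.82000 − (1.73803)/(8.43098) = 2.61385
h(2.61385) = -0.28219
u_3 = 2.61385 − (-0.28219)·(2.61385 − 2.82000) / (-0.28219 − 4.57377) = 2.61385 − (0.05817)/(-4.85596) = 2.62583

2.614, 2.626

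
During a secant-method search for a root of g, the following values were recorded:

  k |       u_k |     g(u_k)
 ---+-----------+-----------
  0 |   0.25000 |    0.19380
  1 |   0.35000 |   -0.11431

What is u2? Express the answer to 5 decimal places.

0.31290

u2 = 0.35000 − (-0.11431)·(0.35000 − 0.25000) / (-0.11431 − 0.19380)
   = 0.35000 − (-0.0114310)/(-0.3081100) = 0.3128996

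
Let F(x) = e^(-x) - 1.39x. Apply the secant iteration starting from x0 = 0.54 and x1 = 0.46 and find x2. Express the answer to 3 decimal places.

F(0.54) = -0.16785, F(0.46) = -0.00812
x2 = 0.46000 − (-0.00812)·(0.46000 − 0.54000) / (-0.00812 − (-0.16785)) = 0.46000 − (0.00065)/(0.15974) = 0.45594

0.456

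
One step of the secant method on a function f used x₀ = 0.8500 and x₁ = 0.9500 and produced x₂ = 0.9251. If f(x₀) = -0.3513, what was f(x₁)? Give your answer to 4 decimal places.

0.1165

The secant line through (0.8500, -0.3513) and (0.9500, f(x₁)) crosses zero at x₂ = 0.9251.
So (0.8500, -0.3513), (0.9500, f(x₁)), (0.9251, 0) are collinear:
f(x₁) = -0.3513 · (0.9500 − 0.9251) / (0.8500 − 0.9251) = -0.3513 · (0.024900)/(-0.075100) = 0.116476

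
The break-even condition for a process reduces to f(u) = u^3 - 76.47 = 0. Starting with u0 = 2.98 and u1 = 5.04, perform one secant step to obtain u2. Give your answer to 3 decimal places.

f(2.98) = -50.00641, f(5.04) = 51.55406
u2 = 5.04000 − 51.55406·(5.04000 − 2.98000) / (51.55406 − (-50.00641)) = 5.04000 − (106.20137)/(101.56047) = 3.99430

3.994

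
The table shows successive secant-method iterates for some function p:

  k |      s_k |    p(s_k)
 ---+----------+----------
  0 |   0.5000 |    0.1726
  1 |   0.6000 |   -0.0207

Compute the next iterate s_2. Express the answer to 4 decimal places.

0.5893

s_2 = 0.6000 − (-0.0207)·(0.6000 − 0.5000) / (-0.0207 − 0.1726)
   = 0.6000 − (-0.002070)/(-0.193300) = 0.589291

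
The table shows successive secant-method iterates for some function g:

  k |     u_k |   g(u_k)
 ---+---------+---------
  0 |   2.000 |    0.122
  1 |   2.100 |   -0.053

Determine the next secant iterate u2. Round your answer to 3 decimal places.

2.070

u2 = 2.100 − (-0.053)·(2.100 − 2.000) / (-0.053 − 0.122)
   = 2.100 − (-0.00530)/(-0.17500) = 2.06971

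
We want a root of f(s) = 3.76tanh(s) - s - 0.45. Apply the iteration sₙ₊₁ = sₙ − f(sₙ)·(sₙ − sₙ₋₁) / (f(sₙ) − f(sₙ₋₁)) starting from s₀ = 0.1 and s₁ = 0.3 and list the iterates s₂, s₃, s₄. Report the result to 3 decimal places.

f(0.1) = -0.17525, f(0.3) = 0.34534
s₂ = 0.30000 − 0.34534·(0.30000 − 0.10000) / (0.34534 − (-0.17525)) = 0.30000 − (0.06907)/(0.52058) = 0.16733
f(0.16733) = 0.00602
s₃ = 0.16733 − 0.00602·(0.16733 − 0.30000) / (0.00602 − 0.34534) = 0.16733 − (-0.00080)/(-0.33932) = 0.16497
f(0.16497) = -0.00024
s₄ = 0.16497 − (-0.00024)·(0.16497 − 0.16733) / (-0.00024 − 0.00602) = 0.16497 − (0.00000)/(-0.00625) = 0.16506

0.167, 0.165, 0.165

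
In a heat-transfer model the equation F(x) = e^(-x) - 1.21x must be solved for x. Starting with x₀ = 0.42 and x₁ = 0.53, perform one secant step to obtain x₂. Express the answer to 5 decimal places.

F(0.42) = 0.1488468, F(0.53) = -0.0526950
x₂ = 0.5300000 − (-0.0526950)·(0.5300000 − 0.4200000) / (-0.0526950 − 0.1488468) = 0.5300000 − (-0.0057965)/(-0.2015419) = 0.5012395

0.50124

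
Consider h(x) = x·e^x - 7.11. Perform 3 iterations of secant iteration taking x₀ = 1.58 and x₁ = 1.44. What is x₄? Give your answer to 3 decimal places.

1.534

h(1.58) = 0.56083, h(1.44) = -1.03220
x₂ = 1.44000 − (-1.03220)·(1.44000 − 1.58000) / (-1.03220 − 0.56083) = 1.44000 − (0.14451)/(-1.59303) = 1.53071
h(1.53071) = -0.03586
x₃ = 1.53071 − (-0.03586)·(1.53071 − 1.44000) / (-0.03586 − (-1.03220)) = 1.53071 − (-0.00325)/(0.99634) = 1.53398
h(1.53398) = 0.00241
x₄ = 1.53398 − 0.00241·(1.53398 − 1.53071) / (0.00241 − (-0.03586)) = 1.53398 − (0.00001)/(0.03827) = 1.53377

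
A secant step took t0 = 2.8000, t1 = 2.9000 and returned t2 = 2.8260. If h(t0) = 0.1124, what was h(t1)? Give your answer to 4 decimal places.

-0.3199

The secant line through (2.8000, 0.1124) and (2.9000, h(t1)) crosses zero at t2 = 2.8260.
So (2.8000, 0.1124), (2.9000, h(t1)), (2.8260, 0) are collinear:
h(t1) = 0.1124 · (2.9000 − 2.8260) / (2.8000 − 2.8260) = 0.1124 · (0.074000)/(-0.026000) = -0.319908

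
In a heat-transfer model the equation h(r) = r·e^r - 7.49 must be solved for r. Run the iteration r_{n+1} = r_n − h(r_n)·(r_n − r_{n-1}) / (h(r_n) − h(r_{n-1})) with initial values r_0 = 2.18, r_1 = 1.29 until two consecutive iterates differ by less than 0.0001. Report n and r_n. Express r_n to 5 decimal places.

n = 6, r_n = 1.56542

h(2.18) = 11.7949476, h(1.29) = -2.8037053
r_2 = 1.2900000 − (-2.8037053)·(-0.8900000)/(-14.5986530) = 1.4609266;  |Δ| = 0.1709266
h(1.4609266) = -1.1934778
r_3 = 1.4609266 − (-1.1934778)·(0.1709266)/(1.6102275) = 1.5876149;  |Δ| = 0.1266884
h(1.5876149) = 0.2767187
r_4 = 1.5876149 − 0.2767187·(0.1266884)/(1.4701965) = 1.5637698;  |Δ| = 0.0238451
h(1.5637698) = -0.0201925
r_5 = 1.5637698 − (-0.0201925)·(-0.0238451)/(-0.2969112) = 1.5653915;  |Δ| = 0.0016217
h(1.5653915) = -0.0003101
r_6 = 1.5653915 − (-0.0003101)·(0.0016217)/(0.0198824) = 1.5654168;  |Δ| = 0.0000253
|r_6 − r_5| = 0.0000253 < 0.0001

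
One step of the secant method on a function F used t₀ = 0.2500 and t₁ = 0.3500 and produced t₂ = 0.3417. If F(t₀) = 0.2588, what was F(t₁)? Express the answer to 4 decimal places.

-0.0234

The secant line through (0.2500, 0.2588) and (0.3500, F(t₁)) crosses zero at t₂ = 0.3417.
So (0.2500, 0.2588), (0.3500, F(t₁)), (0.3417, 0) are collinear:
F(t₁) = 0.2588 · (0.3500 − 0.3417) / (0.2500 − 0.3417) = 0.2588 · (0.008300)/(-0.091700) = -0.023425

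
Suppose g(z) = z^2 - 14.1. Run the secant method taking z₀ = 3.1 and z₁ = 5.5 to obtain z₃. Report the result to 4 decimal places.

g(3.1) = -4.490000, g(5.5) = 16.150000
z₂ = 5.500000 − 16.150000·(5.500000 − 3.100000) / (16.150000 − (-4.490000)) = 5.500000 − (38.760000)/(20.640000) = 3.622093
g(3.622093) = -0.980442
z₃ = 3.622093 − (-0.980442)·(3.622093 − 5.500000) / (-0.980442 − 16.150000) = 3.622093 − (1.841179)/(-17.130442) = 3.729573

3.7296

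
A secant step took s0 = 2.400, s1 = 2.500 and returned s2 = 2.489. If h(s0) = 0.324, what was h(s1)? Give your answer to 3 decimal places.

The secant line through (2.400, 0.324) and (2.500, h(s1)) crosses zero at s2 = 2.489.
So (2.400, 0.324), (2.500, h(s1)), (2.489, 0) are collinear:
h(s1) = 0.324 · (2.500 − 2.489) / (2.400 − 2.489) = 0.324 · (0.01100)/(-0.08900) = -0.04004

-0.040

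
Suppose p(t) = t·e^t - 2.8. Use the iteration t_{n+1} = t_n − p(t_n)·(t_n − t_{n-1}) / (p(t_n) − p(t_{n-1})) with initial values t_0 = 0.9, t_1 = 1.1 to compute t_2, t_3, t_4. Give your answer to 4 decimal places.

p(0.9) = -0.586357, p(1.1) = 0.504583
t_2 = 1.100000 − 0.504583·(1.100000 − 0.900000) / (0.504583 − (-0.586357)) = 1.100000 − (0.100917)/(1.090940) = 1.007496
p(1.007496) = -0.040737
t_3 = 1.007496 − (-0.040737)·(1.007496 − 1.100000) / (-0.040737 − 0.504583) = 1.007496 − (0.003768)/(-0.545320) = 1.014406
p(1.014406) = -0.002547
t_4 = 1.014406 − (-0.002547)·(1.014406 − 1.007496) / (-0.002547 − (-0.040737)) = 1.014406 − (-0.000018)/(0.038190) = 1.014867

1.0075, 1.0144, 1.0149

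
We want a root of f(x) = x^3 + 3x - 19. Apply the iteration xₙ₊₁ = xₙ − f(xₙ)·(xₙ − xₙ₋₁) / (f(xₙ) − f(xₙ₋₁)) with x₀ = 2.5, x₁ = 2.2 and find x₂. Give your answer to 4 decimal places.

2.2894

f(2.5) = 4.125000, f(2.2) = -1.752000
x₂ = 2.200000 − (-1.752000)·(2.200000 − 2.500000) / (-1.752000 − 4.125000) = 2.200000 − (0.525600)/(-5.877000) = 2.289433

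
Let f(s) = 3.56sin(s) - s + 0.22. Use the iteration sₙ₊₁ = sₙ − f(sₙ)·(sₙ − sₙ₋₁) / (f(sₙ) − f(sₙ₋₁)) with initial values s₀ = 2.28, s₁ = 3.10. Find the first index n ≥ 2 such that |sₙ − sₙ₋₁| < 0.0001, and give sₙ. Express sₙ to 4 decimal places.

f(2.28) = 0.641615, f(3.10) = -2.731973
s₂ = 3.100000 − (-2.731973)·(0.820000)/(-3.373588) = 2.435954;  |Δ| = 0.664046
f(2.435954) = 0.092778
s₃ = 2.435954 − 0.092778·(-0.664046)/(2.824750) = 2.457764;  |Δ| = 0.021810
f(2.457764) = 0.011320
s₄ = 2.457764 − 0.011320·(0.021810)/(-0.081458) = 2.460795;  |Δ| = 0.003031
f(2.460795) = -0.000085
s₅ = 2.460795 − (-0.000085)·(0.003031)/(-0.011405) = 2.460773;  |Δ| = 0.000023
|s₅ − s₄| = 0.000023 < 0.0001

n = 5, sₙ = 2.4608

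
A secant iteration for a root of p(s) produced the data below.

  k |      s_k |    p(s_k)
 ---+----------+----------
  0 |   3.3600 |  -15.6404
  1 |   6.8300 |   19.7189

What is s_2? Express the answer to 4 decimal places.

s_2 = 6.8300 − 19.7189·(6.8300 − 3.3600) / (19.7189 − (-15.6404))
   = 6.8300 − (68.424583)/(35.359300) = 4.894877

4.8949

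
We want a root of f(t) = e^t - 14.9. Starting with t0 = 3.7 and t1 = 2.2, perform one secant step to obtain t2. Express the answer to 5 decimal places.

f(3.7) = 25.5473044, f(2.2) = -5.8749865
t2 = 2.2000000 − (-5.8749865)·(2.2000000 − 3.7000000) / (-5.8749865 − 25.5473044) = 2.2000000 − (8.8124798)/(-31.4222909) = 2.4804531

2.48045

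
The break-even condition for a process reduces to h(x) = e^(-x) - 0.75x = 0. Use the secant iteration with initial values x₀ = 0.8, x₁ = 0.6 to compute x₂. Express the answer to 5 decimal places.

0.67921

h(0.8) = -0.1506710, h(0.6) = 0.0988116
x₂ = 0.6000000 − 0.0988116·(0.6000000 − 0.8000000) / (0.0988116 − (-0.1506710)) = 0.6000000 − (-0.0197623)/(0.2494827) = 0.6792132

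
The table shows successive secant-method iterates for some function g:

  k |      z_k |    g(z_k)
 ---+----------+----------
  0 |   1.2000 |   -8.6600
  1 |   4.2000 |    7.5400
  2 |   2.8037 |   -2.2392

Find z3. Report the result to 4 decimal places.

z3 = 2.8037 − (-2.2392)·(2.8037 − 4.2000) / (-2.2392 − 7.5400)
   = 2.8037 − (3.126595)/(-9.779200) = 3.123419

3.1234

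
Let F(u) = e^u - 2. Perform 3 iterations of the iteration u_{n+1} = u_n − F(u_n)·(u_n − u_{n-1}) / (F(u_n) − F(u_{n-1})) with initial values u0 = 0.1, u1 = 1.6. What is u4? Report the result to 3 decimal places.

F(0.1) = -0.89483, F(1.6) = 2.95303
u2 = 1.60000 − 2.95303·(1.60000 − 0.10000) / (2.95303 − (-0.89483)) = 1.60000 − (4.42955)/(3.84786) = 0.44883
F(0.44883) = -0.43352
u3 = 0.44883 − (-0.43352)·(0.44883 − 1.60000) / (-0.43352 − 2.95303) = 0.44883 − (0.49906)/(-3.38656) = 0.59619
F(0.59619) = -0.18480
u4 = 0.59619 − (-0.18480)·(0.59619 − 0.44883) / (-0.18480 − (-0.43352)) = 0.59619 − (-0.02723)/(0.24872) = 0.70569

0.706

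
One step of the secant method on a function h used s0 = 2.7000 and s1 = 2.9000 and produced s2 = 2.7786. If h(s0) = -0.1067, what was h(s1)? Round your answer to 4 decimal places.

0.1648

The secant line through (2.7000, -0.1067) and (2.9000, h(s1)) crosses zero at s2 = 2.7786.
So (2.7000, -0.1067), (2.9000, h(s1)), (2.7786, 0) are collinear:
h(s1) = -0.1067 · (2.9000 − 2.7786) / (2.7000 − 2.7786) = -0.1067 · (0.121400)/(-0.078600) = 0.164801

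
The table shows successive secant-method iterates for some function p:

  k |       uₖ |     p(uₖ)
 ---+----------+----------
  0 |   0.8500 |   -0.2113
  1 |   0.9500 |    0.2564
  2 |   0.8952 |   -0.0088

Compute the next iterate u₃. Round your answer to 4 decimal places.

0.8970

u₃ = 0.8952 − (-0.0088)·(0.8952 − 0.9500) / (-0.0088 − 0.2564)
   = 0.8952 − (0.000482)/(-0.265200) = 0.897018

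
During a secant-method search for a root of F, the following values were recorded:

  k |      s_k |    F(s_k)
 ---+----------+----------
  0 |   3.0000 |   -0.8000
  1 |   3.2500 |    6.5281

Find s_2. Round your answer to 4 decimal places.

s_2 = 3.2500 − 6.5281·(3.2500 − 3.0000) / (6.5281 − (-0.8000))
   = 3.2500 − (1.632025)/(7.328100) = 3.027292

3.0273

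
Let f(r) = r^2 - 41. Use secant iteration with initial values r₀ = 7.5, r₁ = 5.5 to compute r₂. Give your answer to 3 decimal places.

6.327

f(7.5) = 15.25000, f(5.5) = -10.75000
r₂ = 5.50000 − (-10.75000)·(5.50000 − 7.50000) / (-10.75000 − 15.25000) = 5.50000 − (21.50000)/(-26.00000) = 6.32692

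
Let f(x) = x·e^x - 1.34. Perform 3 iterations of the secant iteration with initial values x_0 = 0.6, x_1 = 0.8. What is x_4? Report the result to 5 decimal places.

f(0.6) = -0.2467287, f(0.8) = 0.4404327
x_2 = 0.8000000 − 0.4404327·(0.8000000 − 0.6000000) / (0.4404327 − (-0.2467287)) = 0.8000000 − (0.0880865)/(0.6871615) = 0.6718110
f(0.6718110) = -0.0247421
x_3 = 0.6718110 − (-0.0247421)·(0.6718110 − 0.8000000) / (-0.0247421 − 0.4404327) = 0.6718110 − (0.0031717)/(-0.4651749) = 0.6786292
f(0.6786292) = -0.0023038
x_4 = 0.6786292 − (-0.0023038)·(0.6786292 − 0.6718110) / (-0.0023038 − (-0.0247421)) = 0.6786292 − (-0.0000157)/(0.0224383) = 0.6793293

0.67933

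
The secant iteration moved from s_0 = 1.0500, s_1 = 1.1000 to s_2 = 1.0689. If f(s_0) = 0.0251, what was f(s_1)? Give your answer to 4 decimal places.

The secant line through (1.0500, 0.0251) and (1.1000, f(s_1)) crosses zero at s_2 = 1.0689.
So (1.0500, 0.0251), (1.1000, f(s_1)), (1.0689, 0) are collinear:
f(s_1) = 0.0251 · (1.1000 − 1.0689) / (1.0500 − 1.0689) = 0.0251 · (0.031100)/(-0.018900) = -0.041302

-0.0413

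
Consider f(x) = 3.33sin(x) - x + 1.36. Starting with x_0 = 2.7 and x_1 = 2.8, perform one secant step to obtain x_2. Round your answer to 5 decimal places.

f(2.7) = 0.0831750, f(2.8) = -0.3244895
x_2 = 2.8000000 − (-0.3244895)·(2.8000000 − 2.7000000) / (-0.3244895 − 0.0831750) = 2.8000000 − (-0.0324489)/(-0.4076645) = 2.7204028

2.72040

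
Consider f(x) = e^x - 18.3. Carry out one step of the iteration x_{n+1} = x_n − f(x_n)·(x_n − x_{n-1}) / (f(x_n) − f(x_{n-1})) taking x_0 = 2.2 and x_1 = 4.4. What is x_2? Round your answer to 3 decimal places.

f(2.2) = -9.27499, f(4.4) = 63.15087
x_2 = 4.40000 − 63.15087·(4.40000 − 2.20000) / (63.15087 − (-9.27499)) = 4.40000 − (138.93191)/(72.42586) = 2.48174

2.482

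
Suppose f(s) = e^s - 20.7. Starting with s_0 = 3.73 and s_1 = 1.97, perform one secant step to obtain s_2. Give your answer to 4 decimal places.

f(3.73) = 20.979108, f(1.97) = -13.529324
s_2 = 1.970000 − (-13.529324)·(1.970000 − 3.730000) / (-13.529324 − 20.979108) = 1.970000 − (23.811609)/(-34.508432) = 2.660023

2.6600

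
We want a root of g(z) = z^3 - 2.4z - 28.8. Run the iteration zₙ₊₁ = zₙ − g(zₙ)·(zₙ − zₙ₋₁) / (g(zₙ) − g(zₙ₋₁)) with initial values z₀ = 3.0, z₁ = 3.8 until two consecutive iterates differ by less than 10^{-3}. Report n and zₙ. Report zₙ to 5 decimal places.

n = 5, zₙ = 3.32565

g(3.0) = -9.0000000, g(3.8) = 16.9520000
z₂ = 3.8000000 − 16.9520000·(0.8000000)/(25.9520000) = 3.2774353;  |Δ| = 0.5225647
g(3.2774353) = -1.4610053
z₃ = 3.2774353 − (-1.4610053)·(-0.5225647)/(-18.4130053) = 3.3188989;  |Δ| = 0.0414636
g(3.3188989) = -0.2073881
z₄ = 3.3188989 − (-0.2073881)·(0.0414636)/(1.2536172) = 3.3257583;  |Δ| = 0.0068594
g(3.3257583) = 0.0032888
z₅ = 3.3257583 − 0.0032888·(0.0068594)/(0.2106769) = 3.3256512;  |Δ| = 0.0001071
|z₅ − z₄| = 0.0001071 < 10^{-3}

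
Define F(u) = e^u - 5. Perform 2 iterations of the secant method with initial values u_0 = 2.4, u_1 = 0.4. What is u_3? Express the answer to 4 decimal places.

1.9913

F(2.4) = 6.023176, F(0.4) = -3.508175
u_2 = 0.400000 − (-3.508175)·(0.400000 − 2.400000) / (-3.508175 − 6.023176) = 0.400000 − (7.016351)/(-9.531352) = 1.136134
F(1.136134) = -1.885297
u_3 = 1.136134 − (-1.885297)·(1.136134 − 0.400000) / (-1.885297 − (-3.508175)) = 1.136134 − (-1.387831)/(1.622878) = 1.991300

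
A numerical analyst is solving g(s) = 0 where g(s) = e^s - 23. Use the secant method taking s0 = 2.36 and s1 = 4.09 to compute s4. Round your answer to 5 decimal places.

g(2.36) = -12.4090485, g(4.09) = 36.7398917
s2 = 4.0900000 − 36.7398917·(4.0900000 − 2.3600000) / (36.7398917 − (-12.4090485)) = 4.0900000 − (63.5600126)/(49.1489403) = 2.7967877
g(2.7967877) = -6.6080931
s3 = 2.7967877 − (-6.6080931)·(2.7967877 − 4.0900000) / (-6.6080931 − 36.7398917) = 2.7967877 − (8.5456671)/(-43.3479848) = 2.9939288
g(2.9939288) = -3.0360374
s4 = 2.9939288 − (-3.0360374)·(2.9939288 − 2.7967877) / (-3.0360374 − (-6.6080931)) = 2.9939288 − (-0.5985276)/(3.5720557) = 3.1614871

3.16149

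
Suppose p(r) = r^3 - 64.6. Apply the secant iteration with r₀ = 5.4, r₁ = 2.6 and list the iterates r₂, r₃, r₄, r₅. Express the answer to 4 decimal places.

p(5.4) = 92.864000, p(2.6) = -47.024000
r₂ = 2.600000 − (-47.024000)·(2.600000 − 5.400000) / (-47.024000 − 92.864000) = 2.600000 − (131.667200)/(-139.888000) = 3.541233
p(3.541233) = -20.191766
r₃ = 3.541233 − (-20.191766)·(3.541233 − 2.600000) / (-20.191766 − (-47.024000)) = 3.541233 − (-19.005156)/(26.832234) = 4.249529
p(4.249529) = 12.140089
r₄ = 4.249529 − 12.140089·(4.249529 − 3.541233) / (12.140089 − (-20.191766)) = 4.249529 − (8.598773)/(32.331855) = 3.983575
p(3.983575) = -1.385162
r₅ = 3.983575 − (-1.385162)·(3.983575 − 4.249529) / (-1.385162 − 12.140089) = 3.983575 − (0.368389)/(-13.525251) = 4.010812

3.5412, 4.2495, 3.9836, 4.0108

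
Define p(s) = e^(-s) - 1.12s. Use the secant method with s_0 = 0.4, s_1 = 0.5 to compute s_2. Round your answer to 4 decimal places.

p(0.4) = 0.222320, p(0.5) = 0.046531
s_2 = 0.500000 − 0.046531·(0.500000 − 0.400000) / (0.046531 − 0.222320) = 0.500000 − (0.004653)/(-0.175789) = 0.526470

0.5265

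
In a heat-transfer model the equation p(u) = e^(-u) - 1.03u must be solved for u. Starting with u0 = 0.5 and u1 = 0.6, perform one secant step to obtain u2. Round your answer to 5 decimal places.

p(0.5) = 0.0915307, p(0.6) = -0.0691884
u2 = 0.6000000 − (-0.0691884)·(0.6000000 − 0.5000000) / (-0.0691884 − 0.0915307) = 0.6000000 − (-0.0069188)/(-0.1607190) = 0.5569507

0.55695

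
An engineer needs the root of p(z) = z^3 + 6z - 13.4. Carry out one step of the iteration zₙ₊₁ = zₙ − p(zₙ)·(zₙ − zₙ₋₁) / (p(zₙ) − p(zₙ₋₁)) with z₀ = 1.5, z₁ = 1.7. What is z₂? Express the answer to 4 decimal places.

1.5749

p(1.5) = -1.025000, p(1.7) = 1.713000
z₂ = 1.700000 − 1.713000·(1.700000 − 1.500000) / (1.713000 − (-1.025000)) = 1.700000 − (0.342600)/(2.738000) = 1.574872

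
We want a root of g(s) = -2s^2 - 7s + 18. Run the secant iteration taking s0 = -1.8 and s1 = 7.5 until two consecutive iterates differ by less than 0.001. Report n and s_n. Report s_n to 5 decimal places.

g(-1.8) = 24.1200000, g(7.5) = -147.0000000
s2 = 7.5000000 − (-147.0000000)·(9.3000000)/(-171.1200000) = -0.4891304;  |Δ| = 7.9891304
g(-0.4891304) = 20.9454159
s3 = -0.4891304 − 20.9454159·(-7.9891304)/(167.9454159) = 0.5072389;  |Δ| = 0.9963693
g(0.5072389) = 13.9347452
s4 = 0.5072389 − 13.9347452·(0.9963693)/(-7.0106706) = 2.4876703;  |Δ| = 1.9804315
g(2.4876703) = -11.7906997
s5 = 2.4876703 − (-11.7906997)·(1.9804315)/(-25.7254450) = 1.5799825;  |Δ| = 0.9076878
g(1.5799825) = 1.9474327
s6 = 1.5799825 − 1.9474327·(-0.9076878)/(13.7381324) = 1.7086507;  |Δ| = 0.1286682
g(1.7086507) = 0.2004701
s7 = 1.7086507 − 0.2004701·(0.1286682)/(-1.7469625) = 1.7234159;  |Δ| = 0.0147651
g(1.7234159) = -0.0042356
s8 = 1.7234159 − (-0.0042356)·(0.0147651)/(-0.2047057) = 1.7231104;  |Δ| = 0.0003055
|s8 − s7| = 0.0003055 < 0.001

n = 8, s_n = 1.72311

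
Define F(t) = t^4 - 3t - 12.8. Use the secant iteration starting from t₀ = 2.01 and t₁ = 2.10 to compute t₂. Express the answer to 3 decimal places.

2.089

F(2.01) = -2.50759, F(2.10) = 0.34810
t₂ = 2.10000 − 0.34810·(2.10000 − 2.01000) / (0.34810 − (-2.50759)) = 2.10000 − (0.03133)/(2.85569) = 2.08903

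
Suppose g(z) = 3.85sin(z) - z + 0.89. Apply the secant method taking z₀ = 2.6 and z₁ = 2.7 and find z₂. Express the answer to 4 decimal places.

g(2.6) = 0.274680, g(2.7) = -0.164587
z₂ = 2.700000 − (-0.164587)·(2.700000 − 2.600000) / (-0.164587 − 0.274680) = 2.700000 − (-0.016459)/(-0.439268) = 2.662531

2.6625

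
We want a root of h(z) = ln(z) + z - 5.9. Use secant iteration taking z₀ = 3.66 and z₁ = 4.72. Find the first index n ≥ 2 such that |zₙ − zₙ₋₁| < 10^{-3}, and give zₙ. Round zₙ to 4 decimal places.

h(3.66) = -0.942537, h(4.72) = 0.371809
z₂ = 4.720000 − 0.371809·(1.060000)/(1.314346) = 4.420142;  |Δ| = 0.299858
h(4.420142) = 0.006314
z₃ = 4.420142 − 0.006314·(-0.299858)/(-0.365495) = 4.414962;  |Δ| = 0.005180
h(4.414962) = -0.000039
z₄ = 4.414962 − (-0.000039)·(-0.005180)/(-0.006352) = 4.414994;  |Δ| = 0.000032
|z₄ − z₃| = 0.000032 < 10^{-3}

n = 4, zₙ = 4.4150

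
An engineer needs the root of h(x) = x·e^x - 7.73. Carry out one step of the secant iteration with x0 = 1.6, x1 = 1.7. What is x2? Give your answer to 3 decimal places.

1.586

h(1.6) = 0.19485, h(1.7) = 1.57571
x2 = 1.70000 − 1.57571·(1.70000 − 1.60000) / (1.57571 − 0.19485) = 1.70000 − (0.15757)/(1.38086) = 1.58589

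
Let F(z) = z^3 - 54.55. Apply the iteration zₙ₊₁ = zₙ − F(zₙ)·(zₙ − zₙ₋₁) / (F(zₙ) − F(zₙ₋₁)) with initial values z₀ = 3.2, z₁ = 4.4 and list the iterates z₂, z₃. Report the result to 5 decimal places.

F(3.2) = -21.7820000, F(4.4) = 30.6340000
z₂ = 4.4000000 − 30.6340000·(4.4000000 − 3.2000000) / (30.6340000 − (-21.7820000)) = 4.4000000 − (36.7608000)/(52.4160000) = 3.6986722
F(3.6986722) = -3.9515148
z₃ = 3.6986722 − (-3.9515148)·(3.6986722 − 4.4000000) / (-3.9515148 − 30.6340000) = 3.6986722 − (2.7713073)/(-34.5855148) = 3.7788013

3.69867, 3.77880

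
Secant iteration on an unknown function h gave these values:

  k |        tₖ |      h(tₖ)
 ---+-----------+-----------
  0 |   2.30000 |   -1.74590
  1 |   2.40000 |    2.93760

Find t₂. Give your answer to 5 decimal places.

t₂ = 2.40000 − 2.93760·(2.40000 − 2.30000) / (2.93760 − (-1.74590))
   = 2.40000 − (0.2937600)/(4.6835000) = 2.3372777

2.33728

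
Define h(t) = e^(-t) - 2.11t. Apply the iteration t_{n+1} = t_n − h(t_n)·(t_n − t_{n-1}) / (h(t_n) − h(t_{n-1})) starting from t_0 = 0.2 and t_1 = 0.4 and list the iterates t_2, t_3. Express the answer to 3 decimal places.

h(0.2) = 0.39673, h(0.4) = -0.17368
t_2 = 0.40000 − (-0.17368)·(0.40000 − 0.20000) / (-0.17368 − 0.39673) = 0.40000 − (-0.03474)/(-0.57041) = 0.33910
h(0.33910) = -0.00310
t_3 = 0.33910 − (-0.00310)·(0.33910 − 0.40000) / (-0.00310 − (-0.17368)) = 0.33910 − (0.00019)/(0.17058) = 0.33800

0.339, 0.338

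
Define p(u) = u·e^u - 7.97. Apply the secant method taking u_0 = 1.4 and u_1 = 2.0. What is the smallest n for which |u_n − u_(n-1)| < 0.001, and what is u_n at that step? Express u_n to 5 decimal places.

p(1.4) = -2.2927200, p(2.0) = 6.8081122
u_2 = 2.0000000 − 6.8081122·(0.6000000)/(9.1008322) = 1.5511545;  |Δ| = 0.4488455
p(1.5511545) = -0.6533392
u_3 = 1.5511545 − (-0.6533392)·(-0.4488455)/(-7.4614514) = 1.5904563;  |Δ| = 0.0393018
p(1.5904563) = -0.1672418
u_4 = 1.5904563 − (-0.1672418)·(0.0393018)/(0.4860974) = 1.6039781;  |Δ| = 0.0135218
p(1.6039781) = 0.0062227
u_5 = 1.6039781 − 0.0062227·(0.0135218)/(0.1734645) = 1.6034930;  |Δ| = 0.0004851
|u_5 − u_4| = 0.0004851 < 0.001

n = 5, u_n = 1.60349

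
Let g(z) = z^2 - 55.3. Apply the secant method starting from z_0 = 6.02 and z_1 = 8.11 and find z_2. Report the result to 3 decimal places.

7.369

g(6.02) = -19.05960, g(8.11) = 10.47210
z_2 = 8.11000 − 10.47210·(8.11000 − 6.02000) / (10.47210 − (-19.05960)) = 8.11000 − (21.88669)/(29.53170) = 7.36887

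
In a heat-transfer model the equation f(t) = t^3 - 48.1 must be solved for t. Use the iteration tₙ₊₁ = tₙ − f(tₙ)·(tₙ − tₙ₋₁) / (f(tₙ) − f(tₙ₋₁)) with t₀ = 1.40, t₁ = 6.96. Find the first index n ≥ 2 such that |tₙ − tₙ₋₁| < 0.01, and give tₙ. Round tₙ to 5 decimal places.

f(1.40) = -45.3560000, f(6.96) = 289.0535360
t₂ = 6.9600000 − 289.0535360·(5.5600000)/(334.4095360) = 2.1541034;  |Δ| = 4.8058966
f(2.1541034) = -38.1046128
t₃ = 2.1541034 − (-38.1046128)·(-4.8058966)/(-327.1581488) = 2.7138535;  |Δ| = 0.5597502
f(2.7138535) = -28.1124657
t₄ = 2.7138535 − (-28.1124657)·(0.5597502)/(9.9921471) = 4.2886860;  |Δ| = 1.5748325
f(4.2886860) = 30.7810625
t₅ = 4.2886860 − 30.7810625·(1.5748325)/(58.8935282) = 3.4655902;  |Δ| = 0.8230958
f(3.4655902) = -6.4771687
t₆ = 3.4655902 − (-6.4771687)·(-0.8230958)/(-37.2582312) = 3.6086815;  |Δ| = 0.1430913
f(3.6086815) = -1.1056471
t₇ = 3.6086815 − (-1.1056471)·(0.1430913)/(5.3715216) = 3.6381347;  |Δ| = 0.0294532
f(3.6381347) = 0.0544403
t₈ = 3.6381347 − 0.0544403·(0.0294532)/(1.1600874) = 3.6367526;  |Δ| = 0.0013822
|t₈ − t₇| = 0.0013822 < 0.01

n = 8, tₙ = 3.63675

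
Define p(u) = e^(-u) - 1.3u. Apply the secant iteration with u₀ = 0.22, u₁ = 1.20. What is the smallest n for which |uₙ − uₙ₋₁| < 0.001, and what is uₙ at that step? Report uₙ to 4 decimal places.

p(0.22) = 0.516519, p(1.20) = -1.258806
u₂ = 1.200000 − (-1.258806)·(0.980000)/(-1.775325) = 0.505124;  |Δ| = 0.694876
p(0.505124) = -0.053231
u₃ = 0.505124 − (-0.053231)·(-0.694876)/(1.205575) = 0.474443;  |Δ| = 0.030682
p(0.474443) = 0.005456
u₄ = 0.474443 − 0.005456·(-0.030682)/(0.058688) = 0.477295;  |Δ| = 0.002853
p(0.477295) = -0.000024
u₅ = 0.477295 − (-0.000024)·(0.002853)/(-0.005481) = 0.477282;  |Δ| = 0.000013
|u₅ − u₄| = 0.000013 < 0.001

n = 5, uₙ = 0.4773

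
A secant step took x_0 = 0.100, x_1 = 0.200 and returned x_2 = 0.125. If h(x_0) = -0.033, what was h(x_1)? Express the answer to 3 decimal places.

0.099

The secant line through (0.100, -0.033) and (0.200, h(x_1)) crosses zero at x_2 = 0.125.
So (0.100, -0.033), (0.200, h(x_1)), (0.125, 0) are collinear:
h(x_1) = -0.033 · (0.200 − 0.125) / (0.100 − 0.125) = -0.033 · (0.07500)/(-0.02500) = 0.09900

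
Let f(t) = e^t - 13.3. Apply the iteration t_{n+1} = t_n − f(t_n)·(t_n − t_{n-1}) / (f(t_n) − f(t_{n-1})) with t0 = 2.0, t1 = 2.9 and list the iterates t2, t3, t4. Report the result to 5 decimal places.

2.49326, 2.57358, 2.58845

f(2.0) = -5.9109439, f(2.9) = 4.8741454
t2 = 2.9000000 − 4.8741454·(2.9000000 − 2.0000000) / (4.8741454 − (-5.9109439)) = 2.9000000 − (4.3867308)/(10.7850893) = 2.4932597
f(2.4932597) = -1.1993440
t3 = 2.4932597 − (-1.1993440)·(2.4932597 − 2.9000000) / (-1.1993440 − 4.8741454) = 2.4932597 − (0.4878216)/(-6.0734894) = 2.5735795
f(2.5735795) = -0.1873228
t4 = 2.5735795 − (-0.1873228)·(2.5735795 − 2.4932597) / (-0.1873228 − (-1.1993440)) = 2.5735795 − (-0.0150457)/(1.0120212) = 2.5884465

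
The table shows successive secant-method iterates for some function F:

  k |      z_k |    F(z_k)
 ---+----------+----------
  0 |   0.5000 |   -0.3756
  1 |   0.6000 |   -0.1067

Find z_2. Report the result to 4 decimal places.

0.6397

z_2 = 0.6000 − (-0.1067)·(0.6000 − 0.5000) / (-0.1067 − (-0.3756))
   = 0.6000 − (-0.010670)/(0.268900) = 0.639680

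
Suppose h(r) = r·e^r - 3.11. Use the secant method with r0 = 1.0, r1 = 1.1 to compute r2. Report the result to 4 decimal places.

1.0668

h(1.0) = -0.391718, h(1.1) = 0.194583
r2 = 1.100000 − 0.194583·(1.100000 − 1.000000) / (0.194583 − (-0.391718)) = 1.100000 − (0.019458)/(0.586301) = 1.066812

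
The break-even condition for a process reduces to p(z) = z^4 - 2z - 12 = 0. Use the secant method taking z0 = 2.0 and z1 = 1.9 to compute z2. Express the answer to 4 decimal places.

p(2.0) = 0.000000, p(1.9) = -2.767900
z2 = 1.900000 − (-2.767900)·(1.900000 − 2.000000) / (-2.767900 − 0.000000) = 1.900000 − (0.276790)/(-2.767900) = 2.000000

2.0000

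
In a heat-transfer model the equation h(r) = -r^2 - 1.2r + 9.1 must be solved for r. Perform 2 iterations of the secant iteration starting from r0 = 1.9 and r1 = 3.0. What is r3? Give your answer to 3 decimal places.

h(1.9) = 3.21000, h(3.0) = -3.50000
r2 = 3.00000 − (-3.50000)·(3.00000 − 1.90000) / (-3.50000 − 3.21000) = 3.00000 − (-3.85000)/(-6.71000) = 2.42623
h(2.42623) = 0.30193
r3 = 2.42623 − 0.30193·(2.42623 − 3.00000) / (0.30193 − (-3.50000)) = 2.42623 − (-0.17324)/(3.80193) = 2.47180

2.472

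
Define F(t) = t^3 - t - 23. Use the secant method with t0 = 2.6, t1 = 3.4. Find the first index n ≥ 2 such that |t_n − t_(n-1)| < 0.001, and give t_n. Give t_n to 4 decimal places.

F(2.6) = -8.024000, F(3.4) = 12.904000
t2 = 3.400000 − 12.904000·(0.800000)/(20.928000) = 2.906728;  |Δ| = 0.493272
F(2.906728) = -1.347591
t3 = 2.906728 − (-1.347591)·(-0.493272)/(-14.251591) = 2.953370;  |Δ| = 0.046642
F(2.953370) = -0.192905
t4 = 2.953370 − (-0.192905)·(0.046642)/(1.154685) = 2.961163;  |Δ| = 0.007792
F(2.961163) = 0.003742
t5 = 2.961163 − 0.003742·(0.007792)/(0.196647) = 2.961014;  |Δ| = 0.000148
|t5 − t4| = 0.000148 < 0.001

n = 5, t_n = 2.9610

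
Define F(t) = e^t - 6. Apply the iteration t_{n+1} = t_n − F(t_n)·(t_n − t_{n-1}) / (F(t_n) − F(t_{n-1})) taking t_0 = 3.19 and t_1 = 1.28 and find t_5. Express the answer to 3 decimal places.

F(3.19) = 18.28843, F(1.28) = -2.40336
t_2 = 1.28000 − (-2.40336)·(1.28000 − 3.19000) / (-2.40336 − 18.28843) = 1.28000 − (4.59042)/(-20.69179) = 1.50185
F(1.50185) = -1.51002
t_3 = 1.50185 − (-1.51002)·(1.50185 − 1.28000) / (-1.51002 − (-2.40336)) = 1.50185 − (-0.33499)/(0.89334) = 1.87684
F(1.87684) = 0.53283
t_4 = 1.87684 − 0.53283·(1.87684 − 1.50185) / (0.53283 − (-1.51002)) = 1.87684 − (0.19981)/(2.04285) = 1.77903
F(1.77903) = -0.07588
t_5 = 1.77903 − (-0.07588)·(1.77903 − 1.87684) / (-0.07588 − 0.53283) = 1.77903 − (0.00742)/(-0.60871) = 1.79122

1.791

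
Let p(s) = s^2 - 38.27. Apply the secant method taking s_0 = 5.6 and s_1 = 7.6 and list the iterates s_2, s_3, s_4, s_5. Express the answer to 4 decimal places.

p(5.6) = -6.910000, p(7.6) = 19.490000
s_2 = 7.600000 − 19.490000·(7.600000 − 5.600000) / (19.490000 − (-6.910000)) = 7.600000 − (38.980000)/(26.400000) = 6.123485
p(6.123485) = -0.772933
s_3 = 6.123485 − (-0.772933)·(6.123485 − 7.600000) / (-0.772933 − 19.490000) = 6.123485 − (1.141248)/(-20.262933) = 6.179807
p(6.179807) = -0.079988
s_4 = 6.179807 − (-0.079988)·(6.179807 − 6.123485) / (-0.079988 − (-0.772933)) = 6.179807 − (-0.004505)/(0.692945) = 6.186308
p(6.186308) = 0.000408
s_5 = 6.186308 − 0.000408·(6.186308 − 6.179807) / (0.000408 − (-0.079988)) = 6.186308 − (0.000003)/(0.080396) = 6.186275

6.1235, 6.1798, 6.1863, 6.1863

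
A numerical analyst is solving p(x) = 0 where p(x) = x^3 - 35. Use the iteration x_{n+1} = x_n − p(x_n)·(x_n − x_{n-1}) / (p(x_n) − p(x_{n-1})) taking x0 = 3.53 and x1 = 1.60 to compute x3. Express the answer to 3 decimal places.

3.408

p(3.53) = 8.98698, p(1.60) = -30.90400
x2 = 1.60000 − (-30.90400)·(1.60000 − 3.53000) / (-30.90400 − 8.98698) = 1.60000 − (59.64472)/(-39.89098) = 3.09519
p(3.09519) = -5.34736
x3 = 3.09519 − (-5.34736)·(3.09519 − 1.60000) / (-5.34736 − (-30.90400)) = 3.09519 − (-7.99534)/(25.55664) = 3.40804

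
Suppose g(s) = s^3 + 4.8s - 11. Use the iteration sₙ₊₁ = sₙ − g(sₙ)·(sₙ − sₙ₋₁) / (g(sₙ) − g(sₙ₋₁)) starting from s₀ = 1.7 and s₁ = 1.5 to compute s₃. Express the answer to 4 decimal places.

g(1.7) = 2.073000, g(1.5) = -0.425000
s₂ = 1.500000 − (-0.425000)·(1.500000 − 1.700000) / (-0.425000 − 2.073000) = 1.500000 − (0.085000)/(-2.498000) = 1.534027
g(1.534027) = -0.026736
s₃ = 1.534027 − (-0.026736)·(1.534027 − 1.500000) / (-0.026736 − (-0.425000)) = 1.534027 − (-0.000910)/(0.398264) = 1.536312

1.5363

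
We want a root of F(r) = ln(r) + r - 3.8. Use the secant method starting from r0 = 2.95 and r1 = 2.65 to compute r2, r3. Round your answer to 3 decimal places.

2.779, 2.778

F(2.95) = 0.23181, F(2.65) = -0.17544
r2 = 2.65000 − (-0.17544)·(2.65000 − 2.95000) / (-0.17544 − 0.23181) = 2.65000 − (0.05263)/(-0.40725) = 2.77924
F(2.77924) = 0.00142
r3 = 2.77924 − 0.00142·(2.77924 − 2.65000) / (0.00142 − (-0.17544)) = 2.77924 − (0.00018)/(0.17686) = 2.77820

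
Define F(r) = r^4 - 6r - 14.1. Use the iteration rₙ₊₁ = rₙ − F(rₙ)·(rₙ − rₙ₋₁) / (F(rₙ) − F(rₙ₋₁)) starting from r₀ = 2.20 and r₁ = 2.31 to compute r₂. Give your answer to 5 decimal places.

2.29712

F(2.20) = -3.8744000, F(2.31) = 0.5139632
r₂ = 2.3100000 − 0.5139632·(2.3100000 − 2.2000000) / (0.5139632 − (-3.8744000)) = 2.3100000 − (0.0565360)/(4.3883632) = 2.2971168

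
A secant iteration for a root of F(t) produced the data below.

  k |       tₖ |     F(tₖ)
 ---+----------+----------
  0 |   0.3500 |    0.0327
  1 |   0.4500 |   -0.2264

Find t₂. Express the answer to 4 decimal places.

0.3626

t₂ = 0.4500 − (-0.2264)·(0.4500 − 0.3500) / (-0.2264 − 0.0327)
   = 0.4500 − (-0.022640)/(-0.259100) = 0.362621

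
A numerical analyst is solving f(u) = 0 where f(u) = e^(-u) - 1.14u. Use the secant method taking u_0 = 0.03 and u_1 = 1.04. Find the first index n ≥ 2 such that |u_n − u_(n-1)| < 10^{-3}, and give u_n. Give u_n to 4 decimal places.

n = 5, u_n = 0.5210

f(0.03) = 0.936246, f(1.04) = -0.832145
u_2 = 1.040000 − (-0.832145)·(1.010000)/(-1.768391) = 0.564728;  |Δ| = 0.475272
f(0.564728) = -0.075275
u_3 = 0.564728 − (-0.075275)·(-0.475272)/(0.756870) = 0.517459;  |Δ| = 0.047269
f(0.517459) = 0.006129
u_4 = 0.517459 − 0.006129·(-0.047269)/(0.081404) = 0.521018;  |Δ| = 0.003559
f(0.521018) = -0.000046
u_5 = 0.521018 − (-0.000046)·(0.003559)/(-0.006175) = 0.520992;  |Δ| = 0.000026
|u_5 − u_4| = 0.000026 < 10^{-3}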